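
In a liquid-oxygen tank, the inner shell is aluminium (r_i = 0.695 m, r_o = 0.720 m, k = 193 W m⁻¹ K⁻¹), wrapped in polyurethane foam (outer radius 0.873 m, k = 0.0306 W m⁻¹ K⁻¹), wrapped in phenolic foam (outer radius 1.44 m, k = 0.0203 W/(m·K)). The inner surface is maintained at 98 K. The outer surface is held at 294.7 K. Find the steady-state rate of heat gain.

Series thermal resistances, inner to outer:
  R_aluminium = (1/0.695 − 1/0.720)/(4πk) = 0.04996/(4π·193) = 2.060×10^-5 K/W
  R_polyurethane foam = (1/0.720 − 1/0.873)/(4πk) = 0.2434/(4π·0.0306) = 0.6330 K/W
  R_phenolic foam = (1/0.873 − 1/1.44)/(4πk) = 0.4510/(4π·0.0203) = 1.768 K/W
ΣR = 2.060×10^-5 + 0.6330 + 1.768 = 2.401 K/W
Q = ΔT/ΣR = (98 K − 294.7 K)/2.401 = -81.9 W
(Negative Q ⇒ heat flows inward; heat gain = 81.9 W.)

Q = 81.9 W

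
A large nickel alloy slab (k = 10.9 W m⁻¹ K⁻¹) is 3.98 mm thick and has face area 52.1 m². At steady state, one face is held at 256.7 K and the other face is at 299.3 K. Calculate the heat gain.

Q = 6080 kW

Q = kA·ΔT/L = 10.9 × 52.1 × |256.7 K − 299.3 K| / 0.00398 = 6.08×10^6 W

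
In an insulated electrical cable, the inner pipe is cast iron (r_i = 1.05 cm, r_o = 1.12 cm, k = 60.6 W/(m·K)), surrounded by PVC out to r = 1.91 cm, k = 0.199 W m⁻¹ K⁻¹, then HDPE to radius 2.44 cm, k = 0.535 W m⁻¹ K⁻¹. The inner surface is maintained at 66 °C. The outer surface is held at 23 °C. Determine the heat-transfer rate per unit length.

Q' = 86.0 W/m

Series thermal resistances, inner to outer:
  R'_cast iron = ln(0.0112/0.0105)/(2πk) = 0.06454/(2π·60.6) = 1.695×10^-4 m·K/W
  R'_PVC = ln(0.0191/0.0112)/(2πk) = 0.5338/(2π·0.199) = 0.4269 m·K/W
  R'_HDPE = ln(0.0244/0.0191)/(2πk) = 0.2449/(2π·0.535) = 0.07285 m·K/W
ΣR = 1.695×10^-4 + 0.4269 + 0.07285 = 0.4999 m·K/W
Q' = ΔT/ΣR = (66 °C − 23 °C)/0.4999 = 86.0 W/m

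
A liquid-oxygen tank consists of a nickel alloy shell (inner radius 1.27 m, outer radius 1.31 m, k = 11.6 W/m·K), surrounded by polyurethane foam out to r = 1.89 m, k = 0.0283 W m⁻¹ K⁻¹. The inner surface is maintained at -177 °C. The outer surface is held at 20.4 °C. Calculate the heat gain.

Q = 300 W

Resistance network (inner→outer):
  R_nickel alloy = (1/1.27 − 1/1.31)/(4πk) = 0.02404/(4π·11.6) = 1.649×10^-4 K/W
  R_polyurethane foam = (1/1.31 − 1/1.89)/(4πk) = 0.2343/(4π·0.0283) = 0.6587 K/W
ΣR = 1.649×10^-4 + 0.6587 = 0.6589 K/W
Q = ΔT/ΣR = (-177 °C − 20.4 °C)/0.6589 = -300 W
(Negative Q ⇒ heat flows inward; heat gain = 300 W.)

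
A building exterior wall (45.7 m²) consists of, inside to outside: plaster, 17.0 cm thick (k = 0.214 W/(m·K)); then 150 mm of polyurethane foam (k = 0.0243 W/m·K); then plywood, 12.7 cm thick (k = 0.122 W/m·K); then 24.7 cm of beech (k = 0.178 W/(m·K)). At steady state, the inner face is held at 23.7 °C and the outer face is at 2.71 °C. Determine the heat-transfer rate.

Q = 102 W

Series thermal resistances, inner to outer:
  R_plaster = L/(kA) = 0.170/(0.214·45.7) = 0.01738 K/W
  R_polyurethane foam = L/(kA) = 0.150/(0.0243·45.7) = 0.1351 K/W
  R_plywood = L/(kA) = 0.127/(0.122·45.7) = 0.02278 K/W
  R_beech = L/(kA) = 0.247/(0.178·45.7) = 0.03036 K/W
ΣR = 0.01738 + 0.1351 + 0.02278 + 0.03036 = 0.2056 K/W
Q = ΔT/ΣR = (23.7 °C − 2.71 °C)/0.2056 = 102 W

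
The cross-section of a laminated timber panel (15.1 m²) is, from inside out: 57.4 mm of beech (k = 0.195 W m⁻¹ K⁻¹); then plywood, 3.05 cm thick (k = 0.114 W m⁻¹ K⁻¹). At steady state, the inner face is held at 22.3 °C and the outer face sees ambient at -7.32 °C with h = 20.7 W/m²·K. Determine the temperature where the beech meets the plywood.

T = 8.01 °C

Series thermal resistances, inner to outer:
  R_beech = L/(kA) = 0.0574/(0.195·15.1) = 0.01949 K/W
  R_plywood = L/(kA) = 0.0305/(0.114·15.1) = 0.01772 K/W
  R_conv,out = 1/(hA) = 1/(20.7·15.1) = 0.003199 K/W
ΣR = 0.01949 + 0.01772 + 0.003199 = 0.04041 K/W
Q = ΔT/ΣR = (22.3 °C − -7.32 °C)/0.04041 = 733.0 W
From the inner boundary to the beech/plywood interface, ΣR_partial = 0.01949 K/W.
T_interface = T_in − Q·ΣR_partial = 22.3 °C − (733.0)(0.01949) = 8.01 °C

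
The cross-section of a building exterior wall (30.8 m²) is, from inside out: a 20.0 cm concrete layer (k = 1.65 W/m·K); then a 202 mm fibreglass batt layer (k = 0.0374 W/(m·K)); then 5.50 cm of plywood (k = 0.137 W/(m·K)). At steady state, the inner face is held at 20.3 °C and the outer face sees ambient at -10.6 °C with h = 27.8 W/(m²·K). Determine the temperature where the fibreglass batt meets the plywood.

Series thermal resistances, inner to outer:
  R_concrete = L/(kA) = 0.200/(1.65·30.8) = 0.003935 K/W
  R_fibreglass batt = L/(kA) = 0.202/(0.0374·30.8) = 0.1754 K/W
  R_plywood = L/(kA) = 0.0550/(0.137·30.8) = 0.01303 K/W
  R_conv,out = 1/(hA) = 1/(27.8·30.8) = 0.001168 K/W
ΣR = 0.003935 + 0.1754 + 0.01303 + 0.001168 = 0.1935 K/W
Q = ΔT/ΣR = (20.3 °C − -10.6 °C)/0.1935 = 159.7 W
From the inner boundary to the fibreglass batt/plywood interface, ΣR_partial = 0.1793 K/W.
T_interface = T_in − Q·ΣR_partial = 20.3 °C − (159.7)(0.1793) = -8.33 °C

T = -8.33 °C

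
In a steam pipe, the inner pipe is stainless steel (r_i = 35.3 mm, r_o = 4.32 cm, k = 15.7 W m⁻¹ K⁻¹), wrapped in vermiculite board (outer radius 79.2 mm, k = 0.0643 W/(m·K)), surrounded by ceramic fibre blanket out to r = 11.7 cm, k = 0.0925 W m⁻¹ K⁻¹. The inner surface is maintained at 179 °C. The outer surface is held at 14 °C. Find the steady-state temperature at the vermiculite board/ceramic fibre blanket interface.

Series thermal resistances, inner to outer:
  R'_stainless steel = ln(0.0432/0.0353)/(2πk) = 0.2020/(2π·15.7) = 0.002047 m·K/W
  R'_vermiculite board = ln(0.0792/0.0432)/(2πk) = 0.6061/(2π·0.0643) = 1.500 m·K/W
  R'_ceramic fibre blanket = ln(0.117/0.0792)/(2πk) = 0.3902/(2π·0.0925) = 0.6714 m·K/W
ΣR = 0.002047 + 1.500 + 0.6714 = 2.173 m·K/W
Q' = ΔT/ΣR = (179 °C − 14 °C)/2.173 = 75.93 W/m
From the inner boundary to the vermiculite board/ceramic fibre blanket interface, ΣR_partial = 1.502 m·K/W.
T_interface = T_in − Q'·ΣR_partial = 179 °C − (75.93)(1.502) = 65.0 °C

T = 65.0 °C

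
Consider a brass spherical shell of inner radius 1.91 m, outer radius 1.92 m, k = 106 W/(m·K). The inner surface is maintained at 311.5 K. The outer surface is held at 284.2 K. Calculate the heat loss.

Q = 13300 kW

Q = 4πk·ΔT/(1/r₁ − 1/r₂) = 4π × 106 × 27.3 / (1/1.91 − 1/1.92) = 1.33×10^7 W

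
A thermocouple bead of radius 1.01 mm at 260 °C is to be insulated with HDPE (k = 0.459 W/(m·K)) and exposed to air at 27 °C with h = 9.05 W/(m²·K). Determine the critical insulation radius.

For a sphere, r_cr = 2k_ins/h = 2·0.459/9.05 = 0.101 m = 10.1 cm

r_cr = 10.1 cm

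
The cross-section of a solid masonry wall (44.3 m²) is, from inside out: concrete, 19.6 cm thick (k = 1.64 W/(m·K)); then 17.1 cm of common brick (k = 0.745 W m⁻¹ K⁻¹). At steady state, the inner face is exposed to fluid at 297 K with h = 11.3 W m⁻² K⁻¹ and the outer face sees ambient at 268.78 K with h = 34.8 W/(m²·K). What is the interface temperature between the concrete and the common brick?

T = 284.4 K

Treat each layer as a resistance in series:
  R_conv,in = 1/(hA) = 1/(11.3·44.3) = 0.001998 K/W
  R_concrete = L/(kA) = 0.196/(1.64·44.3) = 0.002698 K/W
  R_common brick = L/(kA) = 0.171/(0.745·44.3) = 0.005181 K/W
  R_conv,out = 1/(hA) = 1/(34.8·44.3) = 6.487×10^-4 K/W
ΣR = 0.001998 + 0.002698 + 0.005181 + 6.487×10^-4 = 0.01053 K/W
Q = ΔT/ΣR = (297 K − 268.78 K)/0.01053 = 2680 W
From the inner boundary to the concrete/common brick interface, ΣR_partial = 0.004696 K/W.
T_interface = T_in − Q·ΣR_partial = 297 K − (2680)(0.004696) = 284.4 K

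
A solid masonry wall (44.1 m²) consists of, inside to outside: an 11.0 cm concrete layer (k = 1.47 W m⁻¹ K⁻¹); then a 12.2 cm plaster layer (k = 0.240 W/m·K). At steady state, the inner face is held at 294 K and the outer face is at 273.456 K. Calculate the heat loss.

Resistance network (inner→outer):
  R_concrete = L/(kA) = 0.110/(1.47·44.1) = 0.001697 K/W
  R_plaster = L/(kA) = 0.122/(0.240·44.1) = 0.01153 K/W
ΣR = 0.001697 + 0.01153 = 0.01323 K/W
Q = ΔT/ΣR = (294 K − 273.456 K)/0.01323 = 1550 W

Q = 1550 W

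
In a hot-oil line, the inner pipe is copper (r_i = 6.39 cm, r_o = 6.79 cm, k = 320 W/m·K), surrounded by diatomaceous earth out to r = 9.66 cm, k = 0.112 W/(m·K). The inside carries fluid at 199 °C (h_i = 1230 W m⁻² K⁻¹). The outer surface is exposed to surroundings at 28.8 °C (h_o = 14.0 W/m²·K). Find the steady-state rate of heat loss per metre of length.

Series thermal resistances, inner to outer:
  R'_conv,in = 1/(2πr h) = 1/(2π·0.0639·1230) = 0.002025 m·K/W
  R'_copper = ln(0.0679/0.0639)/(2πk) = 0.06072/(2π·320) = 3.020×10^-5 m·K/W
  R'_diatomaceous earth = ln(0.0966/0.0679)/(2πk) = 0.3525/(2π·0.112) = 0.5010 m·K/W
  R'_conv,out = 1/(2πr h) = 1/(2π·0.0966·14.0) = 0.1177 m·K/W
ΣR = 0.002025 + 3.020×10^-5 + 0.5010 + 0.1177 = 0.6208 m·K/W
Q' = ΔT/ΣR = (199 °C − 28.8 °C)/0.6208 = 274 W/m

Q' = 274 W/m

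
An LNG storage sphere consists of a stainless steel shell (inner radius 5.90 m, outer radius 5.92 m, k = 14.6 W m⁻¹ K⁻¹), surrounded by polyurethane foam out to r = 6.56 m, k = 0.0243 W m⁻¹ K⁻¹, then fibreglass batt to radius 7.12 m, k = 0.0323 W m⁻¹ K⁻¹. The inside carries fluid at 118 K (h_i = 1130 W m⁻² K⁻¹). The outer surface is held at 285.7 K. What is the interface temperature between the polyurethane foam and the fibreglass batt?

Treat each layer as a resistance in series:
  R_conv,in = 1/(4πr²h) = 1/(4π·5.90²·1130) = 2.023×10^-6 K/W
  R_stainless steel = (1/5.90 − 1/5.92)/(4πk) = 5.726×10^-4/(4π·14.6) = 3.121×10^-6 K/W
  R_polyurethane foam = (1/5.92 − 1/6.56)/(4πk) = 0.01648/(4π·0.0243) = 0.05397 K/W
  R_fibreglass batt = (1/6.56 − 1/7.12)/(4πk) = 0.01199/(4π·0.0323) = 0.02954 K/W
ΣR = 2.023×10^-6 + 3.121×10^-6 + 0.05397 + 0.02954 = 0.08352 K/W
Q = ΔT/ΣR = (118 K − 285.7 K)/0.08352 = -2008 W
From the inner boundary to the polyurethane foam/fibreglass batt interface, ΣR_partial = 0.05398 K/W.
T_interface = T_in − Q·ΣR_partial = 118 K − (-2008)(0.05398) = 226.4 K

T = 226.4 K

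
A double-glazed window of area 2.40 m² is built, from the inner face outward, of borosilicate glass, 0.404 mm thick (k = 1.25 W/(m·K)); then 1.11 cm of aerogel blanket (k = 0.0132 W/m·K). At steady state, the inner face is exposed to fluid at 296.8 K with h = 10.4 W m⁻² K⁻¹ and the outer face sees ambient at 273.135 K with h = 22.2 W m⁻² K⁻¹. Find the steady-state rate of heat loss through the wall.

Q = 57.8 W

Series thermal resistances, inner to outer:
  R_conv,in = 1/(hA) = 1/(10.4·2.40) = 0.04006 K/W
  R_borosilicate glass = L/(kA) = 4.04×10^-4/(1.25·2.40) = 1.347×10^-4 K/W
  R_aerogel blanket = L/(kA) = 0.0111/(0.0132·2.40) = 0.3504 K/W
  R_conv,out = 1/(hA) = 1/(22.2·2.40) = 0.01877 K/W
ΣR = 0.04006 + 1.347×10^-4 + 0.3504 + 0.01877 = 0.4094 K/W
Q = ΔT/ΣR = (296.8 K − 273.135 K)/0.4094 = 57.8 W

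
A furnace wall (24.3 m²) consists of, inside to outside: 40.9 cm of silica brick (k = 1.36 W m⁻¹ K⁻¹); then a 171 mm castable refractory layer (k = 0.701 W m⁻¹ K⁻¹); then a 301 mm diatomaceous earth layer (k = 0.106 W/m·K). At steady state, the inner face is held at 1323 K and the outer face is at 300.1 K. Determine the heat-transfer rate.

Treat each layer as a resistance in series:
  R_silica brick = L/(kA) = 0.409/(1.36·24.3) = 0.01238 K/W
  R_castable refractory = L/(kA) = 0.171/(0.701·24.3) = 0.01004 K/W
  R_diatomaceous earth = L/(kA) = 0.301/(0.106·24.3) = 0.1169 K/W
ΣR = 0.01238 + 0.01004 + 0.1169 = 0.1393 K/W
Q = ΔT/ΣR = (1323 K − 300.1 K)/0.1393 = 7340 W

Q = 7.34 kW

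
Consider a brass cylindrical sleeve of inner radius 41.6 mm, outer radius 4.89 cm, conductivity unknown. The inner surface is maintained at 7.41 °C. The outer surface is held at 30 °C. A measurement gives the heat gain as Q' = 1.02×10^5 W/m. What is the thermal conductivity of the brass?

ΣR = ΔT/Q' = |7.41 − 30|/1.02×10^5 = 2.215×10^-4 m·K/W
ln(r₂/r₁)/(2πk) = 2.215×10^-4 ⇒ k = 0.1617/(2π·2.215×10^-4) = 116 W/m·K

k = 116 W/m·K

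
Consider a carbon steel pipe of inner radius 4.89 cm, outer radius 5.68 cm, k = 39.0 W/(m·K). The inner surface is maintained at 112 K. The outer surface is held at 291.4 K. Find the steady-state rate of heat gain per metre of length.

Q' = 2πk·ΔT/ln(r₂/r₁) = 2π × 39.0 × 179.4 / ln(0.0568/0.0489) = 2.94×10^5 W/m

Q' = 2.94×10^5 W/m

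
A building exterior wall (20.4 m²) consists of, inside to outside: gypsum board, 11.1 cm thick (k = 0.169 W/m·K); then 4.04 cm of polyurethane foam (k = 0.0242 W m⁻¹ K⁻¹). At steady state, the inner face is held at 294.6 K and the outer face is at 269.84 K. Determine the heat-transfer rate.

Treat each layer as a resistance in series:
  R_gypsum board = L/(kA) = 0.111/(0.169·20.4) = 0.03220 K/W
  R_polyurethane foam = L/(kA) = 0.0404/(0.0242·20.4) = 0.08183 K/W
ΣR = 0.03220 + 0.08183 = 0.1140 K/W
Q = ΔT/ΣR = (294.6 K − 269.84 K)/0.1140 = 217 W

Q = 217 W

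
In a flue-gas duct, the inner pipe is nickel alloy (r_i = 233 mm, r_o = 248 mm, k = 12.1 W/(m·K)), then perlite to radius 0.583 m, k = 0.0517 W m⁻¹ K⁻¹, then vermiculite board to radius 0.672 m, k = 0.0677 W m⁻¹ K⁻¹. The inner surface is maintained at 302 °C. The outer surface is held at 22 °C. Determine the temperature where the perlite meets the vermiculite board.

Resistance network (inner→outer):
  R'_nickel alloy = ln(0.248/0.233)/(2πk) = 0.06239/(2π·12.1) = 8.206×10^-4 m·K/W
  R'_perlite = ln(0.583/0.248)/(2πk) = 0.8548/(2π·0.0517) = 2.631 m·K/W
  R'_vermiculite board = ln(0.672/0.583)/(2πk) = 0.1421/(2π·0.0677) = 0.3340 m·K/W
ΣR = 8.206×10^-4 + 2.631 + 0.3340 = 2.966 m·K/W
Q' = ΔT/ΣR = (302 °C − 22 °C)/2.966 = 94.40 W/m
From the inner boundary to the perlite/vermiculite board interface, ΣR_partial = 2.632 m·K/W.
T_interface = T_in − Q'·ΣR_partial = 302 °C − (94.40)(2.632) = 53.5 °C

T = 53.5 °C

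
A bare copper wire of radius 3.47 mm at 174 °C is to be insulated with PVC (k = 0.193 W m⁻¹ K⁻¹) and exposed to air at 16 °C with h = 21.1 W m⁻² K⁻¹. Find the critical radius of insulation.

r_cr = 0.915 cm

For a cylinder, r_cr = k_ins/h = 0.193/21.1 = 0.00915 m = 0.915 cm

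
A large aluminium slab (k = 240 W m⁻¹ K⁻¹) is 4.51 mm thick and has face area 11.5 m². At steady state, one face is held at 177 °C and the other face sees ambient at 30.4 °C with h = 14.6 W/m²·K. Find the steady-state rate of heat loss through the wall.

Resistance network (inner→outer):
  R_aluminium = L/(kA) = 0.00451/(240·11.5) = 1.634×10^-6 K/W
  R_conv,out = 1/(hA) = 1/(14.6·11.5) = 0.005956 K/W
ΣR = 1.634×10^-6 + 0.005956 = 0.005958 K/W
Q = ΔT/ΣR = (177 °C − 30.4 °C)/0.005958 = 24600 W

Q = 24600 W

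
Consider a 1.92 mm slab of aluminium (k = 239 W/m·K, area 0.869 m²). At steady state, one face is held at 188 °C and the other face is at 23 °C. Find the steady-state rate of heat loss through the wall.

Q = kA·ΔT/L = 239 × 0.869 × |188 °C − 23 °C| / 0.00192 = 1.78×10^7 W

Q = 17800 kW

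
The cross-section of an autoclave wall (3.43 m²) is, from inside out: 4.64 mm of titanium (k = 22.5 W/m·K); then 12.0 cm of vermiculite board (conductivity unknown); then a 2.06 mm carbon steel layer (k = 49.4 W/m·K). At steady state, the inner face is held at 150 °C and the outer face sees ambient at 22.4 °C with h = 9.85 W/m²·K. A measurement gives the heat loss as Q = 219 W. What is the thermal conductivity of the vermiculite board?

k = 0.0633 W/m·K

ΣR = ΔT/Q = |150 − 22.4|/219 = 0.5826 K/W
Known resistances:
  R_titanium = L/(kA) = 0.00464/(22.5·3.43) = 6.012×10^-5 K/W
  R_carbon steel = L/(kA) = 0.00206/(49.4·3.43) = 1.216×10^-5 K/W
  R_conv,out = 1/(hA) = 1/(9.85·3.43) = 0.02960 K/W
R_vermiculite board = ΣR − ΣR_known = 0.5826 − 0.02967 = 0.5529 K/W
L/(kA) = 0.5529 ⇒ k = 0.120/(0.5529·3.43) = 0.0633 W/m·K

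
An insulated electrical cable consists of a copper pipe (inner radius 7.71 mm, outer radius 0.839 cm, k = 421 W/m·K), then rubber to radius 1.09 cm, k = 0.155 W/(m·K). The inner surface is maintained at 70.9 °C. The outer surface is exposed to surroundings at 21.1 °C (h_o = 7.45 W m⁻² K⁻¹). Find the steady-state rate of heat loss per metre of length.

Q' = 22.3 W/m

Series thermal resistances, inner to outer:
  R'_copper = ln(0.00839/0.00771)/(2πk) = 0.08452/(2π·421) = 3.195×10^-5 m·K/W
  R'_rubber = ln(0.0109/0.00839)/(2πk) = 0.2617/(2π·0.155) = 0.2687 m·K/W
  R'_conv,out = 1/(2πr h) = 1/(2π·0.0109·7.45) = 1.960 m·K/W
ΣR = 3.195×10^-5 + 0.2687 + 1.960 = 2.229 m·K/W
Q' = ΔT/ΣR = (70.9 °C − 21.1 °C)/2.229 = 22.3 W/m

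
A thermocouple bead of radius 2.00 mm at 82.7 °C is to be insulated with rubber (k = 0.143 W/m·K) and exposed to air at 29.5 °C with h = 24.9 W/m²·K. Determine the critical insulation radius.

r_cr = 1.15 cm

For a sphere, r_cr = 2k_ins/h = 2·0.143/24.9 = 0.0115 m = 1.15 cm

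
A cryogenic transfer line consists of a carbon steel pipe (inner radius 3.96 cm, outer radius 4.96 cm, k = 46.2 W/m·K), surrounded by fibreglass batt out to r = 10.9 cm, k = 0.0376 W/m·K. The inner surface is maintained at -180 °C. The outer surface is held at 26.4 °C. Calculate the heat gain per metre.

Q' = 61.9 W/m

Treat each layer as a resistance in series:
  R'_carbon steel = ln(0.0496/0.0396)/(2πk) = 0.2252/(2π·46.2) = 7.757×10^-4 m·K/W
  R'_fibreglass batt = ln(0.109/0.0496)/(2πk) = 0.7874/(2π·0.0376) = 3.333 m·K/W
ΣR = 7.757×10^-4 + 3.333 = 3.334 m·K/W
Q' = ΔT/ΣR = (-180 °C − 26.4 °C)/3.334 = -61.9 W/m
(Negative Q' ⇒ heat flows inward; heat gain = 61.9 W/m.)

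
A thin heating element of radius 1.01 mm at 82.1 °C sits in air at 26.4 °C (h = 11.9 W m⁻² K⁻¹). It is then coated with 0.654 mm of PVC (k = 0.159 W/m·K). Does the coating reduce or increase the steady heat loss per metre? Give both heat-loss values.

increases: 4.21 → 6.52 W/m

Critical radius for a cylinder: r_cr = k/h = 0.0134 m = 1.34 cm.
Outer radius after coating: r₂ = 0.00101 + 6.54×10^-4 = 0.001664 m.
Since r₁ < r_cr and r₂ ≤ r_cr, the coating moves toward the maximum at r_cr — heat loss rises.
Bare: R = 1/(2πr₁h) = 13.24 m·K/W; Q = 55.7/13.24 = 4.21 W/m.
Coated: R = R_cond + R_conv = 8.537 m·K/W; Q = 55.7/8.537 = 6.52 W/m.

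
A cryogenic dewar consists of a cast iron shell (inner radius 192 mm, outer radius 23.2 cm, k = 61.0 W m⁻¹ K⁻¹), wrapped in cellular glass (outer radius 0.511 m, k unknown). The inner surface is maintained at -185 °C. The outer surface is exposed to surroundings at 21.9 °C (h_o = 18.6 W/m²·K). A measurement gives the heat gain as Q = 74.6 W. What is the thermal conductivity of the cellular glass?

k = 0.0680 W/m·K

ΣR = ΔT/Q = |-185 − 21.9|/74.6 = 2.773 K/W
Known resistances:
  R_cast iron = (1/0.192 − 1/0.232)/(4πk) = 0.8980/(4π·61.0) = 0.001171 K/W
  R_conv,out = 1/(4πr²h) = 1/(4π·0.511²·18.6) = 0.01638 K/W
R_cellular glass = ΣR − ΣR_known = 2.773 − 0.01755 = 2.755 K/W
(1/r₁−1/r₂)/(4πk) = 2.755 ⇒ k = 2.353/(4π·2.755) = 0.0680 W/m·K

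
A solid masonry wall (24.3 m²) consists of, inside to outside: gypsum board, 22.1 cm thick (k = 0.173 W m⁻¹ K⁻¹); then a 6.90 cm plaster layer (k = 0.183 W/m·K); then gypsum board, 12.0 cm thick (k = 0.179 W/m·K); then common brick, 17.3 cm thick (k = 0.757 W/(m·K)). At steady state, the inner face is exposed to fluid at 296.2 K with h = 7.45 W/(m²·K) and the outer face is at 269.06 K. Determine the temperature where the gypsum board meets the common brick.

T = 271.37 K

Series thermal resistances, inner to outer:
  R_conv,in = 1/(hA) = 1/(7.45·24.3) = 0.005524 K/W
  R_gypsum board = L/(kA) = 0.221/(0.173·24.3) = 0.05257 K/W
  R_plaster = L/(kA) = 0.0690/(0.183·24.3) = 0.01552 K/W
  R_gypsum board = L/(kA) = 0.120/(0.179·24.3) = 0.02759 K/W
  R_common brick = L/(kA) = 0.173/(0.757·24.3) = 0.009405 K/W
ΣR = 0.005524 + 0.05257 + 0.01552 + 0.02759 + 0.009405 = 0.1106 K/W
Q = ΔT/ΣR = (296.2 K − 269.06 K)/0.1106 = 245.4 W
From the inner boundary to the gypsum board/common brick interface, ΣR_partial = 0.1012 K/W.
T_interface = T_in − Q·ΣR_partial = 296.2 K − (245.4)(0.1012) = 271.37 K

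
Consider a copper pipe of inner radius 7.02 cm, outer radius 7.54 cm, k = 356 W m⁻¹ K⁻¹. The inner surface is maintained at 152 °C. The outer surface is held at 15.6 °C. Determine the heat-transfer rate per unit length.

Q' = 2πk·ΔT/ln(r₂/r₁) = 2π × 356 × 136.4 / ln(0.0754/0.0702) = 4.27×10^6 W/m

Q' = 4270 kW/m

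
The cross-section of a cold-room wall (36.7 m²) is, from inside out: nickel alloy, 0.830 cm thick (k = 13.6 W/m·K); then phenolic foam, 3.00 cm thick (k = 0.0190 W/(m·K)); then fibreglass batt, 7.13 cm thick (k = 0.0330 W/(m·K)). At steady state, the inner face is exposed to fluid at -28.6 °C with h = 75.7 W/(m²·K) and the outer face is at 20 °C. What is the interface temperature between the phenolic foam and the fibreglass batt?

Resistance network (inner→outer):
  R_conv,in = 1/(hA) = 1/(75.7·36.7) = 3.599×10^-4 K/W
  R_nickel alloy = L/(kA) = 0.00830/(13.6·36.7) = 1.663×10^-5 K/W
  R_phenolic foam = L/(kA) = 0.0300/(0.0190·36.7) = 0.04302 K/W
  R_fibreglass batt = L/(kA) = 0.0713/(0.0330·36.7) = 0.05887 K/W
ΣR = 3.599×10^-4 + 1.663×10^-5 + 0.04302 + 0.05887 = 0.1023 K/W
Q = ΔT/ΣR = (-28.6 °C − 20 °C)/0.1023 = -475.1 W
From the inner boundary to the phenolic foam/fibreglass batt interface, ΣR_partial = 0.04340 K/W.
T_interface = T_in − Q·ΣR_partial = -28.6 °C − (-475.1)(0.04340) = -7.98 °C

T = -7.98 °C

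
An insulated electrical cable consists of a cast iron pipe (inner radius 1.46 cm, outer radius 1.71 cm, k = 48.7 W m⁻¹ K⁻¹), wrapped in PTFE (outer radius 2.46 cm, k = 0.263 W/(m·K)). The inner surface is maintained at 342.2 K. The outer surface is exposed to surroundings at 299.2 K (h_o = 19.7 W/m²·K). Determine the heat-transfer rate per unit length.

Q' = 78.3 W/m

Resistance network (inner→outer):
  R'_cast iron = ln(0.0171/0.0146)/(2πk) = 0.1581/(2π·48.7) = 5.165×10^-4 m·K/W
  R'_PTFE = ln(0.0246/0.0171)/(2πk) = 0.3637/(2π·0.263) = 0.2201 m·K/W
  R'_conv,out = 1/(2πr h) = 1/(2π·0.0246·19.7) = 0.3284 m·K/W
ΣR = 5.165×10^-4 + 0.2201 + 0.3284 = 0.5490 m·K/W
Q' = ΔT/ΣR = (342.2 K − 299.2 K)/0.5490 = 78.3 W/m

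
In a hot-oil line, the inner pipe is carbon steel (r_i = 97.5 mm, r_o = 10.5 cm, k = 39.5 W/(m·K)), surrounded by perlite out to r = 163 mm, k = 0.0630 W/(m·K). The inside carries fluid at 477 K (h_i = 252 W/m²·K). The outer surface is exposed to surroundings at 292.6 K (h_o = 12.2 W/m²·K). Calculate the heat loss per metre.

Resistance network (inner→outer):
  R'_conv,in = 1/(2πr h) = 1/(2π·0.0975·252) = 0.006478 m·K/W
  R'_carbon steel = ln(0.105/0.0975)/(2πk) = 0.07411/(2π·39.5) = 2.986×10^-4 m·K/W
  R'_perlite = ln(0.163/0.105)/(2πk) = 0.4398/(2π·0.0630) = 1.111 m·K/W
  R'_conv,out = 1/(2πr h) = 1/(2π·0.163·12.2) = 0.08003 m·K/W
ΣR = 0.006478 + 2.986×10^-4 + 1.111 + 0.08003 = 1.198 m·K/W
Q' = ΔT/ΣR = (477 K − 292.6 K)/1.198 = 154 W/m

Q' = 154 W/m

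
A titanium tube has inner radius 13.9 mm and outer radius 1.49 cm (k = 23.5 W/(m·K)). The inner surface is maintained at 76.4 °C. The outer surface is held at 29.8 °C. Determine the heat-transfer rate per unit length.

Q' = 2πk·ΔT/ln(r₂/r₁) = 2π × 23.5 × 46.6 / ln(0.0149/0.0139) = 99000 W/m

Q' = 99.0 kW/m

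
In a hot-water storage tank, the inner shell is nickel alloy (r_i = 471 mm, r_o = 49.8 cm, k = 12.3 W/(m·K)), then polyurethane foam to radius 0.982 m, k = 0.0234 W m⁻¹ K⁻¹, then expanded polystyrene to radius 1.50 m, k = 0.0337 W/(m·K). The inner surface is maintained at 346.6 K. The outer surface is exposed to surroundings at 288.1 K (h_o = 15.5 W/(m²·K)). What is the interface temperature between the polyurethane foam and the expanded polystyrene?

Treat each layer as a resistance in series:
  R_nickel alloy = (1/0.471 − 1/0.498)/(4πk) = 0.1151/(4π·12.3) = 7.447×10^-4 K/W
  R_polyurethane foam = (1/0.498 − 1/0.982)/(4πk) = 0.9897/(4π·0.0234) = 3.366 K/W
  R_expanded polystyrene = (1/0.982 − 1/1.50)/(4πk) = 0.3517/(4π·0.0337) = 0.8304 K/W
  R_conv,out = 1/(4πr²h) = 1/(4π·1.50²·15.5) = 0.002282 K/W
ΣR = 7.447×10^-4 + 3.366 + 0.8304 + 0.002282 = 4.199 K/W
Q = ΔT/ΣR = (346.6 K − 288.1 K)/4.199 = 13.93 W
From the inner boundary to the polyurethane foam/expanded polystyrene interface, ΣR_partial = 3.367 K/W.
T_interface = T_in − Q·ΣR_partial = 346.6 K − (13.93)(3.367) = 299.7 K

T = 299.7 K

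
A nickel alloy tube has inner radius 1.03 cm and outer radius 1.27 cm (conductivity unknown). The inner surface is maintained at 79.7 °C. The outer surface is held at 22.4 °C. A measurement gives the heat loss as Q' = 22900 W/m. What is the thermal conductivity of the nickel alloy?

k = 13.3 W/m·K

ΣR = ΔT/Q' = |79.7 − 22.4|/22900 = 0.002502 m·K/W
ln(r₂/r₁)/(2πk) = 0.002502 ⇒ k = 0.2095/(2π·0.002502) = 13.3 W/m·K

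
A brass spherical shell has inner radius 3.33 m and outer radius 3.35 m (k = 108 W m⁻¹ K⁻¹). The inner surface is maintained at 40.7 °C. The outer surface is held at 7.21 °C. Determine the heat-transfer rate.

Q = 4πk·ΔT/(1/r₁ − 1/r₂) = 4π × 108 × 33.49 / (1/3.33 − 1/3.35) = 2.54×10^7 W

Q = 25400 kW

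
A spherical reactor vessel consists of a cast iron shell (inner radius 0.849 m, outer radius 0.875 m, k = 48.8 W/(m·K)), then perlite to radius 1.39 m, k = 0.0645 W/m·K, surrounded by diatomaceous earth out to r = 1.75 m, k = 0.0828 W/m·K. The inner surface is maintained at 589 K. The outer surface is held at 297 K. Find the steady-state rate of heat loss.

Q = 439 W

Series thermal resistances, inner to outer:
  R_cast iron = (1/0.849 − 1/0.875)/(4πk) = 0.03500/(4π·48.8) = 5.707×10^-5 K/W
  R_perlite = (1/0.875 − 1/1.39)/(4πk) = 0.4234/(4π·0.0645) = 0.5224 K/W
  R_diatomaceous earth = (1/1.39 − 1/1.75)/(4πk) = 0.1480/(4π·0.0828) = 0.1422 K/W
ΣR = 5.707×10^-5 + 0.5224 + 0.1422 = 0.6647 K/W
Q = ΔT/ΣR = (589 K − 297 K)/0.6647 = 439 W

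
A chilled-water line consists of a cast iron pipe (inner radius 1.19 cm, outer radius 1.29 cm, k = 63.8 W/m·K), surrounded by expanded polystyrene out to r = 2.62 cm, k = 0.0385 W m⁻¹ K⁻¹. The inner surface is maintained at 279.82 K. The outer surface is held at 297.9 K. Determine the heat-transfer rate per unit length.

Resistance network (inner→outer):
  R'_cast iron = ln(0.0129/0.0119)/(2πk) = 0.08069/(2π·63.8) = 2.013×10^-4 m·K/W
  R'_expanded polystyrene = ln(0.0262/0.0129)/(2πk) = 0.7085/(2π·0.0385) = 2.929 m·K/W
ΣR = 2.013×10^-4 + 2.929 = 2.929 m·K/W
Q' = ΔT/ΣR = (279.82 K − 297.9 K)/2.929 = -6.17 W/m
(Negative Q' ⇒ heat flows inward; heat gain = 6.17 W/m.)

Q' = 6.17 W/m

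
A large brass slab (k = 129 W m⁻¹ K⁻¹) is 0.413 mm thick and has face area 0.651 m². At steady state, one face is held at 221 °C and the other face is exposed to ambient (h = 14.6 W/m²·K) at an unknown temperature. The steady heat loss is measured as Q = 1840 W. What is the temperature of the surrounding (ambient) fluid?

T_out = 27.4 °C

Sum the resistances:
  R_brass = L/(kA) = 4.13×10^-4/(129·0.651) = 4.918×10^-6 K/W
  R_conv,out = 1/(hA) = 1/(14.6·0.651) = 0.1052 K/W
ΣR = 0.1052 K/W
ΔT = Q·ΣR = 1840 × 0.1052 = 193.6 K
Heat flows outward, so T_out = T_in − ΔT = 221 − 193.6 = 27.4 °C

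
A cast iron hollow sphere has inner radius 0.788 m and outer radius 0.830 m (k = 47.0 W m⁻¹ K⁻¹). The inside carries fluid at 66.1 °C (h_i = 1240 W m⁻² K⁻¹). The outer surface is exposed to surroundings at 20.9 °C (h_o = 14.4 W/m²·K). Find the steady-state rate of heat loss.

Resistance network (inner→outer):
  R_conv,in = 1/(4πr²h) = 1/(4π·0.788²·1240) = 1.034×10^-4 K/W
  R_cast iron = (1/0.788 − 1/0.830)/(4πk) = 0.06422/(4π·47.0) = 1.087×10^-4 K/W
  R_conv,out = 1/(4πr²h) = 1/(4π·0.830²·14.4) = 0.008022 K/W
ΣR = 1.034×10^-4 + 1.087×10^-4 + 0.008022 = 0.008234 K/W
Q = ΔT/ΣR = (66.1 °C − 20.9 °C)/0.008234 = 5490 W

Q = 5490 W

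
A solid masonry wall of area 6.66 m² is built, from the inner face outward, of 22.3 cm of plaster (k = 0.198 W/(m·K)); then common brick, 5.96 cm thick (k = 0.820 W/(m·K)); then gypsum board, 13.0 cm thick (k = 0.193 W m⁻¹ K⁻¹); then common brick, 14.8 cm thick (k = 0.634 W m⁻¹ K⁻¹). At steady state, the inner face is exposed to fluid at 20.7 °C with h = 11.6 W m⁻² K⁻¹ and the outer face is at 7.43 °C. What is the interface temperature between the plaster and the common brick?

Treat each layer as a resistance in series:
  R_conv,in = 1/(hA) = 1/(11.6·6.66) = 0.01294 K/W
  R_plaster = L/(kA) = 0.223/(0.198·6.66) = 0.1691 K/W
  R_common brick = L/(kA) = 0.0596/(0.820·6.66) = 0.01091 K/W
  R_gypsum board = L/(kA) = 0.130/(0.193·6.66) = 0.1011 K/W
  R_common brick = L/(kA) = 0.148/(0.634·6.66) = 0.03505 K/W
ΣR = 0.01294 + 0.1691 + 0.01091 + 0.1011 + 0.03505 = 0.3291 K/W
Q = ΔT/ΣR = (20.7 °C − 7.43 °C)/0.3291 = 40.32 W
From the inner boundary to the plaster/common brick interface, ΣR_partial = 0.1820 K/W.
T_interface = T_in − Q·ΣR_partial = 20.7 °C − (40.32)(0.1820) = 13.4 °C

T = 13.4 °C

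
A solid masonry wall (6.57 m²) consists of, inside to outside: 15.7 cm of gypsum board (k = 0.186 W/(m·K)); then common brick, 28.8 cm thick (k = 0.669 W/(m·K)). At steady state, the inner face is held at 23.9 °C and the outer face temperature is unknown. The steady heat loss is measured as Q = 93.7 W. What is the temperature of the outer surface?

Series resistances:
  R_gypsum board = L/(kA) = 0.157/(0.186·6.57) = 0.1285 K/W
  R_common brick = L/(kA) = 0.288/(0.669·6.57) = 0.06552 K/W
ΣR = 0.1940 K/W
ΔT = Q·ΣR = 93.7 × 0.1940 = 18.18 K
Heat flows outward, so T_out = T_in − ΔT = 23.9 − 18.18 = 5.72 °C

T_out = 5.72 °C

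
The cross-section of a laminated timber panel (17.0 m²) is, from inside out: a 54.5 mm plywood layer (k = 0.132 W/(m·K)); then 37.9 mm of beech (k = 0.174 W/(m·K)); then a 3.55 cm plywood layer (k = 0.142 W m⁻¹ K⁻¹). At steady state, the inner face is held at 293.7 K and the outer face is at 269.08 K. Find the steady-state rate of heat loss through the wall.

Resistance network (inner→outer):
  R_plywood = L/(kA) = 0.0545/(0.132·17.0) = 0.02429 K/W
  R_beech = L/(kA) = 0.0379/(0.174·17.0) = 0.01281 K/W
  R_plywood = L/(kA) = 0.0355/(0.142·17.0) = 0.01471 K/W
ΣR = 0.02429 + 0.01281 + 0.01471 = 0.05181 K/W
Q = ΔT/ΣR = (293.7 K − 269.08 K)/0.05181 = 475 W

Q = 475 W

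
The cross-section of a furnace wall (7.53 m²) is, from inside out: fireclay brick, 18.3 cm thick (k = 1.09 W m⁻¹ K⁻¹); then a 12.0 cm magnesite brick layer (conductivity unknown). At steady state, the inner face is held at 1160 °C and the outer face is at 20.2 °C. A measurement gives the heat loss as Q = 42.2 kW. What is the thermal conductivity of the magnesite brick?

ΣR = ΔT/Q = |1160 − 20.2|/42200 = 0.02701 K/W
Known resistances:
  R_fireclay brick = L/(kA) = 0.183/(1.09·7.53) = 0.02230 K/W
R_magnesite brick = ΣR − ΣR_known = 0.02701 − 0.02230 = 0.004710 K/W
L/(kA) = 0.004710 ⇒ k = 0.120/(0.004710·7.53) = 3.38 W/m·K

k = 3.38 W/m·K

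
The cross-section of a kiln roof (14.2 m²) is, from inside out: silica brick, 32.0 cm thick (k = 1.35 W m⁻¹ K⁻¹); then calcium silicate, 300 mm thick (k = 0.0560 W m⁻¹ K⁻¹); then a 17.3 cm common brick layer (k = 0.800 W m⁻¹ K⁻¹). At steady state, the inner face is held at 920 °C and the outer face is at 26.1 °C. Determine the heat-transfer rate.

Q = 2.18 kW

Resistance network (inner→outer):
  R_silica brick = L/(kA) = 0.320/(1.35·14.2) = 0.01669 K/W
  R_calcium silicate = L/(kA) = 0.300/(0.0560·14.2) = 0.3773 K/W
  R_common brick = L/(kA) = 0.173/(0.800·14.2) = 0.01523 K/W
ΣR = 0.01669 + 0.3773 + 0.01523 = 0.4092 K/W
Q = ΔT/ΣR = (920 °C − 26.1 °C)/0.4092 = 2180 W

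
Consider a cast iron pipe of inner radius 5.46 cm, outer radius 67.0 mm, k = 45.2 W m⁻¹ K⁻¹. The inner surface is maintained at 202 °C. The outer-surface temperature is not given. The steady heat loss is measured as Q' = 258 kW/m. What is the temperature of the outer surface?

T_out = 16.1 °C

Sum the resistances:
  R'_cast iron = ln(0.0670/0.0546)/(2πk) = 0.2047/(2π·45.2) = 7.206×10^-4 m·K/W
ΣR = 7.206×10^-4 m·K/W
ΔT = Q'·ΣR = 2.58×10^5 × 7.206×10^-4 = 185.9 K
Heat flows outward, so T_out = T_in − ΔT = 202 − 185.9 = 16.1 °C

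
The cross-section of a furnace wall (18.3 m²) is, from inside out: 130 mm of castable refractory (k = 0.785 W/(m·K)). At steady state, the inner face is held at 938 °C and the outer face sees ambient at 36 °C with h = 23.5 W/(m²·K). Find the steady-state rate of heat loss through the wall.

Treat each layer as a resistance in series:
  R_castable refractory = L/(kA) = 0.130/(0.785·18.3) = 0.009049 K/W
  R_conv,out = 1/(hA) = 1/(23.5·18.3) = 0.002325 K/W
ΣR = 0.009049 + 0.002325 = 0.01137 K/W
Q = ΔT/ΣR = (938 °C − 36 °C)/0.01137 = 79300 W

Q = 79.3 kW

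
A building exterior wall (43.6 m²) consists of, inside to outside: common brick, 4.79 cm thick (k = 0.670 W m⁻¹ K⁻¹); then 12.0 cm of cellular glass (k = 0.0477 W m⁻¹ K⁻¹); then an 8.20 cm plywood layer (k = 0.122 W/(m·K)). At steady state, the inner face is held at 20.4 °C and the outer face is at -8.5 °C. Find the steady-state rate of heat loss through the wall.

Resistance network (inner→outer):
  R_common brick = L/(kA) = 0.0479/(0.670·43.6) = 0.001640 K/W
  R_cellular glass = L/(kA) = 0.120/(0.0477·43.6) = 0.05770 K/W
  R_plywood = L/(kA) = 0.0820/(0.122·43.6) = 0.01542 K/W
ΣR = 0.001640 + 0.05770 + 0.01542 = 0.07476 K/W
Q = ΔT/ΣR = (20.4 °C − -8.5 °C)/0.07476 = 387 W

Q = 387 W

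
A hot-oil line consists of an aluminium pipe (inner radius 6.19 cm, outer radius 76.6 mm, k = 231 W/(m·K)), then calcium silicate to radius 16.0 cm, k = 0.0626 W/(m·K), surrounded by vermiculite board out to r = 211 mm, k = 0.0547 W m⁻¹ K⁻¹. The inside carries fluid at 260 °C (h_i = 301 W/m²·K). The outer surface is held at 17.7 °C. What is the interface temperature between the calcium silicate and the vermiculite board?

T = 90.3 °C

Treat each layer as a resistance in series:
  R'_conv,in = 1/(2πr h) = 1/(2π·0.0619·301) = 0.008542 m·K/W
  R'_aluminium = ln(0.0766/0.0619)/(2πk) = 0.2131/(2π·231) = 1.468×10^-4 m·K/W
  R'_calcium silicate = ln(0.160/0.0766)/(2πk) = 0.7366/(2π·0.0626) = 1.873 m·K/W
  R'_vermiculite board = ln(0.211/0.160)/(2πk) = 0.2767/(2π·0.0547) = 0.8050 m·K/W
ΣR = 0.008542 + 1.468×10^-4 + 1.873 + 0.8050 = 2.687 m·K/W
Q' = ΔT/ΣR = (260 °C − 17.7 °C)/2.687 = 90.17 W/m
From the inner boundary to the calcium silicate/vermiculite board interface, ΣR_partial = 1.882 m·K/W.
T_interface = T_in − Q'·ΣR_partial = 260 °C − (90.17)(1.882) = 90.3 °C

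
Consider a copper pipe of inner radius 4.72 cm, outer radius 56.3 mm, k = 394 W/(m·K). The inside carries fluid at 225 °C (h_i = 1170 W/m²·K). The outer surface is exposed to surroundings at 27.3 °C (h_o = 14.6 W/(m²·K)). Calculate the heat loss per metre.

Q' = 1010 W/m

Series thermal resistances, inner to outer:
  R'_conv,in = 1/(2πr h) = 1/(2π·0.0472·1170) = 0.002882 m·K/W
  R'_copper = ln(0.0563/0.0472)/(2πk) = 0.1763/(2π·394) = 7.122×10^-5 m·K/W
  R'_conv,out = 1/(2πr h) = 1/(2π·0.0563·14.6) = 0.1936 m·K/W
ΣR = 0.002882 + 7.122×10^-5 + 0.1936 = 0.1966 m·K/W
Q' = ΔT/ΣR = (225 °C − 27.3 °C)/0.1966 = 1010 W/m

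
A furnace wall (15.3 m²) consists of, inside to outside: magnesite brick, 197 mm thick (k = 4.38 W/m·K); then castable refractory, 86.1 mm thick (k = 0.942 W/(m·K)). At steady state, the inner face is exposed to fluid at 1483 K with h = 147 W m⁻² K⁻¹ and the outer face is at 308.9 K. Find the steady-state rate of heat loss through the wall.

Treat each layer as a resistance in series:
  R_conv,in = 1/(hA) = 1/(147·15.3) = 4.446×10^-4 K/W
  R_magnesite brick = L/(kA) = 0.197/(4.38·15.3) = 0.002940 K/W
  R_castable refractory = L/(kA) = 0.0861/(0.942·15.3) = 0.005974 K/W
ΣR = 4.446×10^-4 + 0.002940 + 0.005974 = 0.009359 K/W
Q = ΔT/ΣR = (1483 K − 308.9 K)/0.009359 = 1.25×10^5 W

Q = 125 kW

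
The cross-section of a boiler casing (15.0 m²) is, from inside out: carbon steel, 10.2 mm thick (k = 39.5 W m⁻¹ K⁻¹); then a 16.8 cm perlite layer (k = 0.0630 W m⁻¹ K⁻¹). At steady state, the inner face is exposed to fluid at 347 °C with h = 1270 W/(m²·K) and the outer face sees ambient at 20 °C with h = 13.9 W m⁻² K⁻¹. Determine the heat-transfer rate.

Series thermal resistances, inner to outer:
  R_conv,in = 1/(hA) = 1/(1270·15.0) = 5.249×10^-5 K/W
  R_carbon steel = L/(kA) = 0.0102/(39.5·15.0) = 1.722×10^-5 K/W
  R_perlite = L/(kA) = 0.168/(0.0630·15.0) = 0.1778 K/W
  R_conv,out = 1/(hA) = 1/(13.9·15.0) = 0.004796 K/W
ΣR = 5.249×10^-5 + 1.722×10^-5 + 0.1778 + 0.004796 = 0.1827 K/W
Q = ΔT/ΣR = (347 °C − 20 °C)/0.1827 = 1790 W

Q = 1790 W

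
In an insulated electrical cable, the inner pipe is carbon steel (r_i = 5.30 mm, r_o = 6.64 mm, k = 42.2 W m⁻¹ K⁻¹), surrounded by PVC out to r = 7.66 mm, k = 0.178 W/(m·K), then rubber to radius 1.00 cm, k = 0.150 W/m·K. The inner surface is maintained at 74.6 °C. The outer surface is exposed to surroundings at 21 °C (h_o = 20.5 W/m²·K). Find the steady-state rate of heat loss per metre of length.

Treat each layer as a resistance in series:
  R'_carbon steel = ln(0.00664/0.00530)/(2πk) = 0.2254/(2π·42.2) = 8.501×10^-4 m·K/W
  R'_PVC = ln(0.00766/0.00664)/(2πk) = 0.1429/(2π·0.178) = 0.1278 m·K/W
  R'_rubber = ln(0.0100/0.00766)/(2πk) = 0.2666/(2π·0.150) = 0.2828 m·K/W
  R'_conv,out = 1/(2πr h) = 1/(2π·0.0100·20.5) = 0.7764 m·K/W
ΣR = 8.501×10^-4 + 0.1278 + 0.2828 + 0.7764 = 1.188 m·K/W
Q' = ΔT/ΣR = (74.6 °C − 21 °C)/1.188 = 45.1 W/m

Q' = 45.1 W/m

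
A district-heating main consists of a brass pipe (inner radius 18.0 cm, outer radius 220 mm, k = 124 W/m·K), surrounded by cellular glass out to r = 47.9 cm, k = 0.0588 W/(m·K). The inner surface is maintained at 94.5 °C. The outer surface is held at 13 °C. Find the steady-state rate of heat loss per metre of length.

Resistance network (inner→outer):
  R'_brass = ln(0.220/0.180)/(2πk) = 0.2007/(2π·124) = 2.576×10^-4 m·K/W
  R'_cellular glass = ln(0.479/0.220)/(2πk) = 0.7781/(2π·0.0588) = 2.106 m·K/W
ΣR = 2.576×10^-4 + 2.106 = 2.106 m·K/W
Q' = ΔT/ΣR = (94.5 °C − 13 °C)/2.106 = 38.7 W/m

Q' = 38.7 W/m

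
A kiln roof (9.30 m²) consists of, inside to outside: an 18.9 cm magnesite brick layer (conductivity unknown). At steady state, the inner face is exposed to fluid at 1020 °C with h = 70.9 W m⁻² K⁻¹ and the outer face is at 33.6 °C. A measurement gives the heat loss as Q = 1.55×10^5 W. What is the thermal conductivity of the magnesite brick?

ΣR = ΔT/Q = |1020 − 33.6|/1.55×10^5 = 0.006364 K/W
Known resistances:
  R_conv,in = 1/(hA) = 1/(70.9·9.30) = 0.001517 K/W
R_magnesite brick = ΣR − ΣR_known = 0.006364 − 0.001517 = 0.004847 K/W
L/(kA) = 0.004847 ⇒ k = 0.189/(0.004847·9.30) = 4.19 W/m·K

k = 4.19 W/m·K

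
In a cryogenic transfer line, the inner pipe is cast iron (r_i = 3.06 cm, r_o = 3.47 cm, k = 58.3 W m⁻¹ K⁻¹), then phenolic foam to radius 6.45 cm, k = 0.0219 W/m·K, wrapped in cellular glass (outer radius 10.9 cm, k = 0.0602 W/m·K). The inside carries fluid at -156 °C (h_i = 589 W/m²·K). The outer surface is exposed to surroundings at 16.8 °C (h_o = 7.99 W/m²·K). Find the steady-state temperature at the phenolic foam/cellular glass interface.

Resistance network (inner→outer):
  R'_conv,in = 1/(2πr h) = 1/(2π·0.0306·589) = 0.008830 m·K/W
  R'_cast iron = ln(0.0347/0.0306)/(2πk) = 0.1257/(2π·58.3) = 3.433×10^-4 m·K/W
  R'_phenolic foam = ln(0.0645/0.0347)/(2πk) = 0.6199/(2π·0.0219) = 4.505 m·K/W
  R'_cellular glass = ln(0.109/0.0645)/(2πk) = 0.5247/(2π·0.0602) = 1.387 m·K/W
  R'_conv,out = 1/(2πr h) = 1/(2π·0.109·7.99) = 0.1827 m·K/W
ΣR = 0.008830 + 3.433×10^-4 + 4.505 + 1.387 + 0.1827 = 6.084 m·K/W
Q' = ΔT/ΣR = (-156 °C − 16.8 °C)/6.084 = -28.40 W/m
From the inner boundary to the phenolic foam/cellular glass interface, ΣR_partial = 4.514 m·K/W.
T_interface = T_in − Q'·ΣR_partial = -156 °C − (-28.40)(4.514) = -27.8 °C

T = -27.8 °C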